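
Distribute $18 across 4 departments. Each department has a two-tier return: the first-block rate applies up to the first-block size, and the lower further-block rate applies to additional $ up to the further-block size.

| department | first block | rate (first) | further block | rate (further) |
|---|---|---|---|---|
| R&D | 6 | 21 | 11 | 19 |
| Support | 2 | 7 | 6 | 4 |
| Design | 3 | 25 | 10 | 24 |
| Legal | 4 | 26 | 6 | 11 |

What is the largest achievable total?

440

Order all 8 blocks by rate: Legal/first 26 > Design/first 25 > Design/second 24 > R&D/first 21 > R&D/second 19 > Legal/second 11 > Support/first 7 > Support/second 4.
Legal/first (26): +4 — 14 left.
Design/first (25): +3 — 11 left.
Design/second (24): +10 — 1 left.
R&D/first: +1 of 6 at 21; pool empty.
Total = 26×4 + 25×3 + 24×10 + 21×1 = 440.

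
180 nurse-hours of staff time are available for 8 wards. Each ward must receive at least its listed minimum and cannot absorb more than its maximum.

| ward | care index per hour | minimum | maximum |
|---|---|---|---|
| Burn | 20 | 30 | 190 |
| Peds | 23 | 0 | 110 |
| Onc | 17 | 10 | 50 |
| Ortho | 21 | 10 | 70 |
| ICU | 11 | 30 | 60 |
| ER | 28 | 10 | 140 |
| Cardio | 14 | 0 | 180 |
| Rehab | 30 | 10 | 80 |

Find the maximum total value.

Meeting every minimum uses 30+0+10+10+30+10+0+10 = 100 nurse-hours, leaving 80.
Rank by care index per hour: Rehab 30 > ER 28 > Peds 23 > Ortho 21 > Burn 20 > Onc 17 > Cardio 14 > ICU 11.
Rehab: +70 to 80 (cap) — 10 left.
ER: +10 (room for 130) → 20. Pool exhausted.
Total = 20×30 + 17×10 + 21×10 + 11×30 + 28×20 + 30×80 = 4270.

4270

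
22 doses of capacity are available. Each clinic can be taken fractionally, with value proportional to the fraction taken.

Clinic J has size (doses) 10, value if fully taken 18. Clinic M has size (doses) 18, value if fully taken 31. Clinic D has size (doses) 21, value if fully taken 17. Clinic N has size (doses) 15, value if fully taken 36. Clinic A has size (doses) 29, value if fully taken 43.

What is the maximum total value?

48.6

Rank by value-to-size ratio: Clinic N 36/15≈2.4, Clinic J 18/10≈1.8, Clinic M 31/18≈1.72, Clinic A 43/29≈1.48, Clinic D 17/21≈0.81.
Take all of Clinic N (15 doses, value 36) ; 7 doses left.
Fill the last 7 doses with part of Clinic J: 7/10 of it earns 12.6.
Total value = 48.6.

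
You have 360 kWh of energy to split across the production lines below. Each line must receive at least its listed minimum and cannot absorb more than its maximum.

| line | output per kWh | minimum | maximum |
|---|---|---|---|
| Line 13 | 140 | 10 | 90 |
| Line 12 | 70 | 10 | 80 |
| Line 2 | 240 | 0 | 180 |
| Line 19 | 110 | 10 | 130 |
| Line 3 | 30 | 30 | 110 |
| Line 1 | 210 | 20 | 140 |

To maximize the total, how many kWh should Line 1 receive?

Meeting every minimum uses 10+10+0+10+30+20 = 80 kWh, leaving 280.
Order the production lines by output per kWh: Line 2 240 > Line 1 210 > Line 13 140 > Line 19 110 > Line 12 70 > Line 3 30.
Line 2 takes 180 more to reach its cap of 180 ; 100 left.
Line 1 has room for 120 more but only 100 remain, so it gets 120.

120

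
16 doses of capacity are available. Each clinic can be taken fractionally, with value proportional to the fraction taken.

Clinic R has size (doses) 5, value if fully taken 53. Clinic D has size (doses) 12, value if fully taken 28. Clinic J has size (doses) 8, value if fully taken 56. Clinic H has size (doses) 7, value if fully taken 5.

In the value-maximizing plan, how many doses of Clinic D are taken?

Best value per unit of size first: Clinic R 53/5≈10.6, Clinic J 56/8≈7, Clinic D 28/12≈2.33, Clinic H 5/7≈0.714.
Take all of Clinic R (5 doses, value 53) ; 11 doses left.
Clinic J: take in full, 8 doses for value 56 ; 3 left.
Only 3 doses remain; take 3/12 of Clinic D for value 28×3/12 = 7.

3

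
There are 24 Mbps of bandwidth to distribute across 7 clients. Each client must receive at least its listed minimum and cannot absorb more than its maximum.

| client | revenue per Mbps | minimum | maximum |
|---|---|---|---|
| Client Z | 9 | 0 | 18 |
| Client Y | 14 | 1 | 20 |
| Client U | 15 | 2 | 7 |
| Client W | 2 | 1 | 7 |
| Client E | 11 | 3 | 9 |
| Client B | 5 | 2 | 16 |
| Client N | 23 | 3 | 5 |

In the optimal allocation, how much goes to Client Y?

Meeting every minimum uses 0+1+2+1+3+2+3 = 12 Mbps, leaving 12.
Highest revenue per Mbps first: Client N 23 > Client U 15 > Client Y 14 > Client E 11 > Client Z 9 > Client B 5 > Client W 2.
Give Client N 2 more to hit its cap of 5 ; 10 left.
Client U: +5 to 7 (cap) ; 5 left.
Client Y has room for 19 more but only 5 remain, so it gets 6.

6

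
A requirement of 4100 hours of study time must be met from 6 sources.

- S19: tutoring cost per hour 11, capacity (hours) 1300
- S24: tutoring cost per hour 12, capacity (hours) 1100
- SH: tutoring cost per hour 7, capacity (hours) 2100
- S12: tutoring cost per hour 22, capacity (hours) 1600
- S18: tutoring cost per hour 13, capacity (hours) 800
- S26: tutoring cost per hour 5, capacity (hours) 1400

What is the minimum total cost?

Fill from the cheapest source first.
Take 1400 from S26 at 5 ; need 2700 more.
SH (7): use full 2100 ; 600 hours to go.
S19 (11): take the remaining 600 ; done.
S24, S18, S12: unused.
Cost = 1400×5 + 2100×7 + 600×11 = 28300.

28300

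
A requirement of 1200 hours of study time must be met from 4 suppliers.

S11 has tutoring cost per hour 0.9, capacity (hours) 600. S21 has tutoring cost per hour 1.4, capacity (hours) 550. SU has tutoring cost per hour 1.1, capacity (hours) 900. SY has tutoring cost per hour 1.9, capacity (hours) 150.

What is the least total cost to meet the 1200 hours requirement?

1200

Use suppliers in increasing cost order.
S11 at 0.9: take all 600 hours ; 600 still needed.
Take 600 from SU at 1.1 to finish.
S21, SY: unused.
Cost = 600×0.9 + 600×1.1 = 1200.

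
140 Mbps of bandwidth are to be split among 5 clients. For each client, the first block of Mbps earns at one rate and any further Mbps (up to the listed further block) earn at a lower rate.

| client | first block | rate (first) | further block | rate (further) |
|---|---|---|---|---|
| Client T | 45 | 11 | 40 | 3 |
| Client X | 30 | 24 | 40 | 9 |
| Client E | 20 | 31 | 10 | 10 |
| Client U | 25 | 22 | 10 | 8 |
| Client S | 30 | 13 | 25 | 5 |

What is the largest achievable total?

2665

Treat each block as its own option and order by rate: Client E/T1 31 > Client X/T1 24 > Client U/T1 22 > Client S/T1 13 > Client T/T1 11 > Client E/T2 10 > Client X/T2 9 > Client U/T2 8 > Client S/T2 5 > Client T/T2 3.
Fill Client E T1 block (20 at 31) → 120 left.
Fill Client X T1 block (30 at 24) → 90 left.
Client U/T1 (22): +25 → 65 left.
Client S T1 at 13: fill all 30 → 35 left.
Client T/T1: +35 of 45 at 11; pool empty.
Total = 31×20 + 24×30 + 22×25 + 13×30 + 11×35 = 2665.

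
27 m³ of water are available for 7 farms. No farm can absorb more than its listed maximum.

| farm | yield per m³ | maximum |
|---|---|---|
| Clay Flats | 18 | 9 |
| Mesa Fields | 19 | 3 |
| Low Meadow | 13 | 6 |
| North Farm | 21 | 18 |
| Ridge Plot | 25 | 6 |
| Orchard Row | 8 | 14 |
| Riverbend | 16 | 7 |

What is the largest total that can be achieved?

Order the farms by yield per m³: Ridge Plot 25 > North Farm 21 > Mesa Fields 19 > Clay Flats 18 > Riverbend 16 > Low Meadow 13 > Orchard Row 8.
Ridge Plot: +6 to 6 (cap) ; 21 left.
Give North Farm 18 to hit its cap of 18 ; 3 left.
Mesa Fields: +3 to 3 (cap) ; 0 left.
Total = 19×3 + 21×18 + 25×6 = 585.

585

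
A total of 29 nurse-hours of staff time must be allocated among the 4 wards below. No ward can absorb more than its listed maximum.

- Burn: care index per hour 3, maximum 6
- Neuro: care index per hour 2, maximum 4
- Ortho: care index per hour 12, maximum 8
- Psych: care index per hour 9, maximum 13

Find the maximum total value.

Order the wards by care index per hour: Ortho 12 > Psych 9 > Burn 3 > Neuro 2.
Give Ortho 8 to hit its cap of 8 — 21 left.
Psych: +13 to 13 (cap) — 8 left.
Burn: +6 to 6 (cap) — 2 left.
Neuro: +2 (room for 4) → 2. Pool exhausted.
Total = 3×6 + 2×2 + 12×8 + 9×13 = 235.

235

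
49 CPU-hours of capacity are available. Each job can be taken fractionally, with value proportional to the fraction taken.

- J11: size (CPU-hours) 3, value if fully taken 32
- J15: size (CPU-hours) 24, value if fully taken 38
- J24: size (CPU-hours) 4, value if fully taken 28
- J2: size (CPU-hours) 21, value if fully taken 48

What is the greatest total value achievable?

Best value per unit of size first: J11 32/3≈10.7, J24 28/4≈7, J2 48/21≈2.29, J15 38/24≈1.58.
J11: take in full, 3 CPU-hours for value 32 ; 46 left.
Take all of J24 (4 CPU-hours, value 28) ; 42 CPU-hours left.
J2: take in full, 21 CPU-hours for value 48 ; 21 left.
Fill the last 21 CPU-hours with part of J15: 21/24 of it earns 33.25.
Total value = 141.25.

141.25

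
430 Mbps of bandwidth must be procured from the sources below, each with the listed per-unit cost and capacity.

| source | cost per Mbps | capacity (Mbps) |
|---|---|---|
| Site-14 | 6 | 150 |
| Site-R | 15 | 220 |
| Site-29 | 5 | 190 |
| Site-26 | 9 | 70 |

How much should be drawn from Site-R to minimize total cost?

Cheapest first:
Take 190 from Site-29 at 5 ; need 240 more.
Take 150 from Site-14 at 6 ; need 90 more.
Take 70 from Site-26 at 9 ; need 20 more.
Site-R at 15: take 20 of its 220 ; requirement met.

20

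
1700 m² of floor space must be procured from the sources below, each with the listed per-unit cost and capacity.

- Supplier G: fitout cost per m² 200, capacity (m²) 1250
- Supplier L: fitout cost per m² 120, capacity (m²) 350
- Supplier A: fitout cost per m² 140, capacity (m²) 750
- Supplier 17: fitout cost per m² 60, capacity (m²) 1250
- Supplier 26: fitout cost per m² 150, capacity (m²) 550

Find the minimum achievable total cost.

Use sources in increasing cost order.
Take 1250 from Supplier 17 at 60 — need 450 more.
Supplier L (120): use full 350 — 100 m² to go.
Supplier A at 140: take 100 of its 750 — requirement met.
Supplier 26, Supplier G: unused.
Cost = 1250×60 + 350×120 + 100×140 = 131000.

131000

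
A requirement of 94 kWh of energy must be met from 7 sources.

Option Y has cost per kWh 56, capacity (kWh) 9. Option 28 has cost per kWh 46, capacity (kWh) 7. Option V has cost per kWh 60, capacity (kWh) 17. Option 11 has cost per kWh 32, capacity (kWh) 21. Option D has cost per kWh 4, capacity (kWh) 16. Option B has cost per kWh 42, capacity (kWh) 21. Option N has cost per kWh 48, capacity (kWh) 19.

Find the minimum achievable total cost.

Fill from the cheapest source first.
Option D (4): use full 16 → 78 kWh to go.
Take 21 from Option 11 at 32 → need 57 more.
Take 21 from Option B at 42 → need 36 more.
Option 28 (46): use full 7 → 29 kWh to go.
Take 19 from Option N at 48 → need 10 more.
Option Y at 56: take all 9 kWh → 1 still needed.
Take 1 from Option V at 60 to finish.
Cost = 16×4 + 21×32 + 21×42 + 7×46 + 19×48 + 9×56 + 1×60 = 3416.

3416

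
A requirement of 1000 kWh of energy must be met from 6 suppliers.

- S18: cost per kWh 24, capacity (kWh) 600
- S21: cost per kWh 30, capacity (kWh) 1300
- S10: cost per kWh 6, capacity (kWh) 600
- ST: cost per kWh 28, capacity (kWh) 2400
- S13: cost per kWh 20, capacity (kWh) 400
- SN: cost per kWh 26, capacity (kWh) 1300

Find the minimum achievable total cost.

11600

Cheapest first:
S10 (6): use full 600 ; 400 kWh to go.
S13 at 20: take all 400 kWh ; 0 still needed.
S18, SN, ST, S21: unused.
Cost = 600×6 + 400×20 = 11600.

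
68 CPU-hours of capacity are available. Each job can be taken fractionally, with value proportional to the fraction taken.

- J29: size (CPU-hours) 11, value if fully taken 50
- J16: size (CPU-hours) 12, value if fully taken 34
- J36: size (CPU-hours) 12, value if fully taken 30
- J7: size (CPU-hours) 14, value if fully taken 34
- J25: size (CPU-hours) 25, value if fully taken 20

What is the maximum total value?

163.2

Sort by value density: J29 50/11≈4.55, J16 34/12≈2.83, J36 30/12≈2.5, J7 34/14≈2.43, J25 20/25≈0.8.
J29: take in full, 11 CPU-hours for value 50 — 57 left.
Take all of J16 (12 CPU-hours, value 34) — 45 CPU-hours left.
All 12 CPU-hours of J36 fit (value 30) — 33 remain.
Take all of J7 (14 CPU-hours, value 34) — 19 CPU-hours left.
Only 19 CPU-hours remain; take 19/25 of J25 for value 20×19/25 = 15.2.
Total value = 163.2.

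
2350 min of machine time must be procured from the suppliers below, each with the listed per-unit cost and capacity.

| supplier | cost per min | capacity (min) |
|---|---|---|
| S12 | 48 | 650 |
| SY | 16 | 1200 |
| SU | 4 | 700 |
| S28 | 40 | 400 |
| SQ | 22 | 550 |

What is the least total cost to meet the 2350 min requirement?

Fill from the cheapest supplier first.
SU (4): use full 700 → 1650 min to go.
Take 1200 from SY at 16 → need 450 more.
Take 450 from SQ at 22 to finish.
S28, S12: unused.
Cost = 700×4 + 1200×16 + 450×22 = 31900.

31900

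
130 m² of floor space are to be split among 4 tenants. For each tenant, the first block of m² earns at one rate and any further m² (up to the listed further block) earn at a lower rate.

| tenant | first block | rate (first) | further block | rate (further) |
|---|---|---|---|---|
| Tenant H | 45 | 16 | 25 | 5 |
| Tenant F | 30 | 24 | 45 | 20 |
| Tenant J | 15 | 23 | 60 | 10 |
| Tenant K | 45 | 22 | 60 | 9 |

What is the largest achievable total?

Treat each block as its own option and order by rate: Tenant F/first 24 > Tenant J/first 23 > Tenant K/first 22 > Tenant F/second 20 > Tenant H/first 16 > Tenant J/second 10 > Tenant K/second 9 > Tenant H/second 5.
Fill Tenant F first block (30 at 24) — 100 left.
Fill Tenant J first block (15 at 23) — 85 left.
Fill Tenant K first block (45 at 22) — 40 left.
40 remain; put them into Tenant F second at 20.
Total = 24×30 + 23×15 + 22×45 + 20×40 = 2855.

2855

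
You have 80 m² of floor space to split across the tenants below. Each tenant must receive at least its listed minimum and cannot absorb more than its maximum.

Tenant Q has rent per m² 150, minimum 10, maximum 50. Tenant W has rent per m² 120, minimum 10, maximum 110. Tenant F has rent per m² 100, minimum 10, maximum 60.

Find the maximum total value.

Meeting every minimum uses 10+10+10 = 30 m², leaving 50.
Rank by rent per m²: Tenant Q 150 > Tenant W 120 > Tenant F 100.
Tenant Q: +40 to 50 (cap) ; 10 left.
Tenant W: +10 (room for 100) → 20. Pool exhausted.
Total = 150×50 + 120×20 + 100×10 = 10900.

10900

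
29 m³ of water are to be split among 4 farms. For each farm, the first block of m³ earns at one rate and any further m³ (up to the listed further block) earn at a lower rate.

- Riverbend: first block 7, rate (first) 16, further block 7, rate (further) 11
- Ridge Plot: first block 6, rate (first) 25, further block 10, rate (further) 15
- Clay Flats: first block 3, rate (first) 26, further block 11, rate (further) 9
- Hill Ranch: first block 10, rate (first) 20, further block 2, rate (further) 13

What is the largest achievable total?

Rank every tier by rate: Clay Flats/first 26 > Ridge Plot/first 25 > Hill Ranch/first 20 > Riverbend/first 16 > Ridge Plot/second 15 > Hill Ranch/second 13 > Riverbend/second 11 > Clay Flats/second 9.
Clay Flats first at 26: fill all 3 ; 26 left.
Fill Ridge Plot first block (6 at 25) ; 20 left.
Hill Ranch first at 20: fill all 10 ; 10 left.
Fill Riverbend first block (7 at 16) ; 3 left.
Ridge Plot/second: +3 of 10 at 15; pool empty.
Total = 26×3 + 25×6 + 20×10 + 16×7 + 15×3 = 585.

585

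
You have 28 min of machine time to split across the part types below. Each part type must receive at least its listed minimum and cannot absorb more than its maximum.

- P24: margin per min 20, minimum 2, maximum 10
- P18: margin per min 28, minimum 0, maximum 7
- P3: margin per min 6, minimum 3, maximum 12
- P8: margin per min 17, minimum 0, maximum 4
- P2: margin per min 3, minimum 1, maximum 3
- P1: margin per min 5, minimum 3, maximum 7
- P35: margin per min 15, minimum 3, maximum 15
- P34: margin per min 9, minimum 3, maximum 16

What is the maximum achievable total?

464

Meeting every minimum uses 2+0+3+0+1+3+3+3 = 15 min, leaving 13.
Highest margin per min first: P18 28 > P24 20 > P8 17 > P35 15 > P34 9 > P3 6 > P1 5 > P2 3.
P18: +7 to 7 (cap) → 6 left.
P24: +6 (room for 8) → 8. Pool exhausted.
Total = 20×8 + 28×7 + 6×3 + 3×1 + 5×3 + 15×3 + 9×3 = 464.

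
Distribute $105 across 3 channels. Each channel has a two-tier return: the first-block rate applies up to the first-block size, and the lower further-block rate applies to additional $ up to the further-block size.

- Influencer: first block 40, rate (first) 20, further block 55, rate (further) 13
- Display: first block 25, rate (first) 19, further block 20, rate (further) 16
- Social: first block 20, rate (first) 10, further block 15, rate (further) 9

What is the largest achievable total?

1855

Order all 6 blocks by rate: Influencer/T1 20 > Display/T1 19 > Display/T2 16 > Influencer/T2 13 > Social/T1 10 > Social/T2 9.
Fill Influencer T1 block (40 at 20) — 65 left.
Fill Display T1 block (25 at 19) — 40 left.
Display/T2 (16): +20 — 20 left.
Influencer T2 at 13: only 20 left, fill 20.
Total = 20×40 + 19×25 + 16×20 + 13×20 = 1855.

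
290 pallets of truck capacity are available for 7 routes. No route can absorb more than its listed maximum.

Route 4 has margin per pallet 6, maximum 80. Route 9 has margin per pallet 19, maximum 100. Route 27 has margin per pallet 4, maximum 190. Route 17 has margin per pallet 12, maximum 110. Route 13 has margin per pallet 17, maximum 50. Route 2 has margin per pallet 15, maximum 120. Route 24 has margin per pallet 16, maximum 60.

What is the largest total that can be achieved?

4910

Order the routes by margin per pallet: Route 9 19 > Route 13 17 > Route 24 16 > Route 2 15 > Route 17 12 > Route 4 6 > Route 27 4.
Route 9 takes 100 to reach its cap of 100 — 190 left.
Route 13: +50 to 50 (cap) — 140 left.
Give Route 24 60 to hit its cap of 60 — 80 left.
Only 80 left; Route 2 takes them to reach 80.
Total = 19×100 + 17×50 + 15×80 + 16×60 = 4910.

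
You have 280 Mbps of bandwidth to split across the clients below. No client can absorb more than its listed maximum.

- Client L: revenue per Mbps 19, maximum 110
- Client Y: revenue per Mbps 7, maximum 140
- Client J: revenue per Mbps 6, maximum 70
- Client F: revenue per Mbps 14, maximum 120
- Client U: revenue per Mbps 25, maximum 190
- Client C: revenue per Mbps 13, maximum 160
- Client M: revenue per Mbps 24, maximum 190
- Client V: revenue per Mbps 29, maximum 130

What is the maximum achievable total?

Highest revenue per Mbps first: Client V 29 > Client U 25 > Client M 24 > Client L 19 > Client F 14 > Client C 13 > Client Y 7 > Client J 6.
Client V takes 130 to reach its cap of 130 → 150 left.
Only 150 left; Client U takes them to reach 150.
Total = 25×150 + 29×130 = 7520.

7520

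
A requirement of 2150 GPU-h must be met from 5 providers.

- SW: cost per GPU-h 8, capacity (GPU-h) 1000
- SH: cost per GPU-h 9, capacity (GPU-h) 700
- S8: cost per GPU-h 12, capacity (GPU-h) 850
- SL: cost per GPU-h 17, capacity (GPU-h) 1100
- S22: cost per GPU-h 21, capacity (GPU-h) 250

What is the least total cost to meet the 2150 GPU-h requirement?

19700

Use providers in increasing cost order.
SW at 8: take all 1000 GPU-h — 1150 still needed.
Take 700 from SH at 9 — need 450 more.
S8 at 12: take 450 of its 850 — requirement met.
SL, S22: unused.
Cost = 1000×8 + 700×9 + 450×12 = 19700.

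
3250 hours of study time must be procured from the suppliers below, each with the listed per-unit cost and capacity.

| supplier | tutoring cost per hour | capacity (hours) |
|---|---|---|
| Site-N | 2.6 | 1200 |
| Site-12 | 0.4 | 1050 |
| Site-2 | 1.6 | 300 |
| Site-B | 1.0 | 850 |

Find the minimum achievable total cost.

Fill from the cheapest supplier first.
Site-12 at 0.4: take all 1050 hours → 2200 still needed.
Site-B (1.0): use full 850 → 1350 hours to go.
Site-2 (1.6): use full 300 → 1050 hours to go.
Site-N (2.6): take the remaining 1050 → done.
Cost = 1050×0.4 + 850×1.0 + 300×1.6 + 1050×2.6 = 4480.

4480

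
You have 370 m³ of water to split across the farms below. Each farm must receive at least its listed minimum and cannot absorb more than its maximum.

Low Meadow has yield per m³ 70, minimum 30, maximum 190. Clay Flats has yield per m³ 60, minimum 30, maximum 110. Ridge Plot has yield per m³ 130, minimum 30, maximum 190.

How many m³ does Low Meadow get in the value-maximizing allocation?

150

Meeting every minimum uses 30+30+30 = 90 m³, leaving 280.
Rank by yield per m³: Ridge Plot 130 > Low Meadow 70 > Clay Flats 60.
Give Ridge Plot 160 more to hit its cap of 190 ; 120 left.
Only 120 left; Low Meadow takes them to reach 150.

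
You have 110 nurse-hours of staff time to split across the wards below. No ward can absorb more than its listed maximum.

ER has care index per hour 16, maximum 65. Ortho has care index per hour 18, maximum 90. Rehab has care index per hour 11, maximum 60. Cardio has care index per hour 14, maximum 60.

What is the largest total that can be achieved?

Rank by care index per hour: Ortho 18 > ER 16 > Cardio 14 > Rehab 11.
Ortho: +90 to 90 (cap) — 20 left.
ER has room for 65 but only 20 remain, so it gets 20.
Total = 16×20 + 18×90 = 1940.

1940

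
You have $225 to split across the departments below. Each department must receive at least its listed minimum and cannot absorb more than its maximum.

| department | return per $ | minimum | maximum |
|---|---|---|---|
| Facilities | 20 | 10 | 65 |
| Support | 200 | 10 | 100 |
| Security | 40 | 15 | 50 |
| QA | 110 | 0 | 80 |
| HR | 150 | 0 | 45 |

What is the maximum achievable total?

Meeting every minimum uses 10+10+15+0+0 = 35 $, leaving 190.
Highest return per $ first: Support 200 > HR 150 > QA 110 > Security 40 > Facilities 20.
Support takes 90 more to reach its cap of 100 ; 100 left.
HR takes 45 more to reach its cap of 45 ; 55 left.
QA has room for 80 more but only 55 remain, so it gets 55.
Total = 20×10 + 200×100 + 40×15 + 110×55 + 150×45 = 33600.

33600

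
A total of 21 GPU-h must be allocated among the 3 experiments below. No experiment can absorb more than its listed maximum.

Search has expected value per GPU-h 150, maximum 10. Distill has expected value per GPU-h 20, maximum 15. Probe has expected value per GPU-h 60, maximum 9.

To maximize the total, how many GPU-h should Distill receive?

Rank by expected value per GPU-h: Search 150 > Probe 60 > Distill 20.
Search takes 10 to reach its cap of 10 → 11 left.
Give Probe 9 to hit its cap of 9 → 2 left.
Distill has room for 15 but only 2 remain, so it gets 2.

2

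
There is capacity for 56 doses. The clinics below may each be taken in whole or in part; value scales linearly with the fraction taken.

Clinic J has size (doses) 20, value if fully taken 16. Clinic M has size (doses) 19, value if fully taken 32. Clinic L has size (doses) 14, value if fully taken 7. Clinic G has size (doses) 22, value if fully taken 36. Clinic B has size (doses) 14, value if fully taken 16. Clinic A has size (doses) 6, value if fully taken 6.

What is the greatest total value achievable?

85

Best value per unit of size first: Clinic M 32/19≈1.68, Clinic G 36/22≈1.64, Clinic B 16/14≈1.14, Clinic A 6/6≈1, Clinic J 16/20≈0.8, Clinic L 7/14≈0.5.
Clinic M: take in full, 19 doses for value 32 ; 37 left.
Take all of Clinic G (22 doses, value 36) ; 15 doses left.
Clinic B: take in full, 14 doses for value 16 ; 1 left.
Only 1 doses remain; take 1/6 of Clinic A for value 6×1/6 = 1.
Total value = 85.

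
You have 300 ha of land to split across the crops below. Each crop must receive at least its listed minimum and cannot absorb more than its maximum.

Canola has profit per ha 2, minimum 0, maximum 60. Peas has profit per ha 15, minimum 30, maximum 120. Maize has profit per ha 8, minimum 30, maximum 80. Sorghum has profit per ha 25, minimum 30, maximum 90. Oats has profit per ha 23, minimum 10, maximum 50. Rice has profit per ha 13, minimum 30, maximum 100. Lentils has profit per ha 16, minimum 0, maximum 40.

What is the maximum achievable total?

Meeting every minimum uses 0+30+30+30+10+30+0 = 130 ha, leaving 170.
Rank by profit per ha: Sorghum 25 > Oats 23 > Lentils 16 > Peas 15 > Rice 13 > Maize 8 > Canola 2.
Sorghum takes 60 more to reach its cap of 90 — 110 left.
Oats: +40 to 50 (cap) — 70 left.
Lentils takes 40 more to reach its cap of 40 — 30 left.
Peas: +30 (room for 90) → 60. Pool exhausted.
Total = 15×60 + 8×30 + 25×90 + 23×50 + 13×30 + 16×40 = 5570.

5570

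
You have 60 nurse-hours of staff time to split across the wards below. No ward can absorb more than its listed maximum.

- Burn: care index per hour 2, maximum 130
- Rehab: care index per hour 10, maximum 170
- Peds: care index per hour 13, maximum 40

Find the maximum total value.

Highest care index per hour first: Peds 13 > Rehab 10 > Burn 2.
Peds: +40 to 40 (cap) — 20 left.
Rehab has room for 170 but only 20 remain, so it gets 20.
Total = 10×20 + 13×40 = 720.

720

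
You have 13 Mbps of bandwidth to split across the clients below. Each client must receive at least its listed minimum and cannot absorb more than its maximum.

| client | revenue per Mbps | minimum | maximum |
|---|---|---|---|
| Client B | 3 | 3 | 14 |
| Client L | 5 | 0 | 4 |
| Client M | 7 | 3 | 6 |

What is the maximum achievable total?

71

Meeting every minimum uses 3+0+3 = 6 Mbps, leaving 7.
Rank by revenue per Mbps: Client M 7 > Client L 5 > Client B 3.
Client M: +3 to 6 (cap) ; 4 left.
Client L takes 4 more to reach its cap of 4 ; 0 left.
Total = 3×3 + 5×4 + 7×6 = 71.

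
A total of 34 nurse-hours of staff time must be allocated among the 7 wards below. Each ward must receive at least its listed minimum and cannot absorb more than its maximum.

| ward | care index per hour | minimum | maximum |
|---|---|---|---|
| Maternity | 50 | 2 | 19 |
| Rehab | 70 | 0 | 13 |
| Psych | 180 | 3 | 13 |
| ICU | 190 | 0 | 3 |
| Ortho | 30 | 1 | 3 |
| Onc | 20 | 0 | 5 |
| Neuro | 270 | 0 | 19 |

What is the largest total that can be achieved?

7450

Meeting every minimum uses 2+0+3+0+1+0+0 = 6 nurse-hours, leaving 28.
Order the wards by care index per hour: Neuro 270 > ICU 190 > Psych 180 > Rehab 70 > Maternity 50 > Ortho 30 > Onc 20.
Neuro takes 19 more to reach its cap of 19 ; 9 left.
ICU takes 3 more to reach its cap of 3 ; 6 left.
Psych has room for 10 more but only 6 remain, so it gets 9.
Total = 50×2 + 180×9 + 190×3 + 30×1 + 270×19 = 7450.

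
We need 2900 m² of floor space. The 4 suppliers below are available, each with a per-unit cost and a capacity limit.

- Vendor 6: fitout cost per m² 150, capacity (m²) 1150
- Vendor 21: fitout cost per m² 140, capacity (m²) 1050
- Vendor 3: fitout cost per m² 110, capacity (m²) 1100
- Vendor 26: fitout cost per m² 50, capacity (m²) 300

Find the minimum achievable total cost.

350500

Fill from the cheapest supplier first.
Vendor 26 at 50: take all 300 m² ; 2600 still needed.
Take 1100 from Vendor 3 at 110 ; need 1500 more.
Take 1050 from Vendor 21 at 140 ; need 450 more.
Vendor 6 at 150: take 450 of its 1150 ; requirement met.
Cost = 300×50 + 1100×110 + 1050×140 + 450×150 = 350500.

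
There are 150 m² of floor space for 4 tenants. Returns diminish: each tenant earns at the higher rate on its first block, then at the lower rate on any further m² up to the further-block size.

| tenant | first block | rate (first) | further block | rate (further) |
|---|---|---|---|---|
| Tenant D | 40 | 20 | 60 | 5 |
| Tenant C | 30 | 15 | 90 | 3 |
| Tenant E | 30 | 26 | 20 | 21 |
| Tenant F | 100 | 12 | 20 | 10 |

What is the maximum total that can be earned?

2810

Order all 8 blocks by rate: Tenant E/T1 26 > Tenant E/T2 21 > Tenant D/T1 20 > Tenant C/T1 15 > Tenant F/T1 12 > Tenant F/T2 10 > Tenant D/T2 5 > Tenant C/T2 3.
Tenant E T1 at 26: fill all 30 ; 120 left.
Tenant E T2 at 21: fill all 20 ; 100 left.
Fill Tenant D T1 block (40 at 20) ; 60 left.
Tenant C/T1 (15): +30 ; 30 left.
30 remain; put them into Tenant F T1 at 12.
Total = 26×30 + 21×20 + 20×40 + 15×30 + 12×30 = 2810.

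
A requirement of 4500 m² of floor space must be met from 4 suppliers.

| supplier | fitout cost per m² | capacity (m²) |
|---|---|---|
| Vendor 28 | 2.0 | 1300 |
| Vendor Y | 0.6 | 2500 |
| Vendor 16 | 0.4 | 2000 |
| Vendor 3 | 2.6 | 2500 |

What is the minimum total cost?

2300

Use suppliers in increasing cost order.
Vendor 16 (0.4): use full 2000 → 2500 m² to go.
Vendor Y at 0.6: take all 2500 m² → 0 still needed.
Vendor 28, Vendor 3: unused.
Cost = 2000×0.4 + 2500×0.6 = 2300.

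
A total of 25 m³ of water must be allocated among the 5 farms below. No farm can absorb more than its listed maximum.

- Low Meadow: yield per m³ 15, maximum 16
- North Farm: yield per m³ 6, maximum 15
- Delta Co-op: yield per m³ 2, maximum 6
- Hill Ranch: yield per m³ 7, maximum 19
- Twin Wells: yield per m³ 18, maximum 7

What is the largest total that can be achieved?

Highest yield per m³ first: Twin Wells 18 > Low Meadow 15 > Hill Ranch 7 > North Farm 6 > Delta Co-op 2.
Twin Wells takes 7 to reach its cap of 7 — 18 left.
Low Meadow takes 16 to reach its cap of 16 — 2 left.
Hill Ranch: +2 (room for 19) → 2. Pool exhausted.
Total = 15×16 + 7×2 + 18×7 = 380.

380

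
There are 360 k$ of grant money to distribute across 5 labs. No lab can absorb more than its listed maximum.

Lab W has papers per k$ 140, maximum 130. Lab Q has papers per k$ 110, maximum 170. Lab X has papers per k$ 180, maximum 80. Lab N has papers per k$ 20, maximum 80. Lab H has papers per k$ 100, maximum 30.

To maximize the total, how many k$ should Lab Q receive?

150

Rank by papers per k$: Lab X 180 > Lab W 140 > Lab Q 110 > Lab H 100 > Lab N 20.
Lab X: +80 to 80 (cap) ; 280 left.
Lab W takes 130 to reach its cap of 130 ; 150 left.
Only 150 left; Lab Q takes them to reach 150.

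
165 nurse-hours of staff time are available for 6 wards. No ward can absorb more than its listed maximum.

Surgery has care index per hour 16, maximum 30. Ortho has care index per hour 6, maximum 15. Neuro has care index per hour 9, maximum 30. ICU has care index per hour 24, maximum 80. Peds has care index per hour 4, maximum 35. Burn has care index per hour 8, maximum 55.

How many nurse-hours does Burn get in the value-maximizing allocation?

25

Highest care index per hour first: ICU 24 > Surgery 16 > Neuro 9 > Burn 8 > Ortho 6 > Peds 4.
ICU: +80 to 80 (cap) ; 85 left.
Give Surgery 30 to hit its cap of 30 ; 55 left.
Neuro takes 30 to reach its cap of 30 ; 25 left.
Burn: +25 (room for 55) → 25. Pool exhausted.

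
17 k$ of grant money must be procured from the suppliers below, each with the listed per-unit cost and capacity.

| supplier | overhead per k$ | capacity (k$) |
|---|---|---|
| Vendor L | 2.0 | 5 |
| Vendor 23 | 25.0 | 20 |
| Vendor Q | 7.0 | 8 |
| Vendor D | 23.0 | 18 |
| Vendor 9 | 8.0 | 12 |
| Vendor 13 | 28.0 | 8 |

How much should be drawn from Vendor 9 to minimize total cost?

Fill from the cheapest supplier first.
Take 5 from Vendor L at 2.0 — need 12 more.
Vendor Q at 7.0: take all 8 k$ — 4 still needed.
Take 4 from Vendor 9 at 8.0 to finish.
Vendor D, Vendor 23, Vendor 13: unused.

4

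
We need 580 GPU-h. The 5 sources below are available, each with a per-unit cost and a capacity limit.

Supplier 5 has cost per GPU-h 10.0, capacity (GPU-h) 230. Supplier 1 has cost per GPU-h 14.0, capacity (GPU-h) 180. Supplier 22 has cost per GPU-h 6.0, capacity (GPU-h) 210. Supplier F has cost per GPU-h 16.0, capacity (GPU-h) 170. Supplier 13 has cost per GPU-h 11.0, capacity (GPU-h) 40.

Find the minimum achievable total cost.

Cheapest first:
Take 210 from Supplier 22 at 6.0 — need 370 more.
Take 230 from Supplier 5 at 10.0 — need 140 more.
Supplier 13 at 11.0: take all 40 GPU-h — 100 still needed.
Supplier 1 (14.0): take the remaining 100 — done.
Supplier F: unused.
Cost = 210×6.0 + 230×10.0 + 40×11.0 + 100×14.0 = 5400.

5400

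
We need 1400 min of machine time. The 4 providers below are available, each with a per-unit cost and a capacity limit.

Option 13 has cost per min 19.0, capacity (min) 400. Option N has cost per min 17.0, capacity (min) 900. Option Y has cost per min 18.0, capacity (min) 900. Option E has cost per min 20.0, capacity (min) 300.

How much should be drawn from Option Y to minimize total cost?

Use providers in increasing cost order.
Option N (17.0): use full 900 ; 500 min to go.
Option Y (18.0): take the remaining 500 ; done.
Option 13, Option E: unused.

500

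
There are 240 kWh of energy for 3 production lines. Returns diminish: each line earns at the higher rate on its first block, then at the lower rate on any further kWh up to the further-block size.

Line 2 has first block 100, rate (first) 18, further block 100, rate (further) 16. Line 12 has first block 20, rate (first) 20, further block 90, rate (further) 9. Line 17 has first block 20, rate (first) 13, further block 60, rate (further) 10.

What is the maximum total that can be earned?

Order all 6 blocks by rate: Line 12/T1 20 > Line 2/T1 18 > Line 2/T2 16 > Line 17/T1 13 > Line 17/T2 10 > Line 12/T2 9.
Line 12 T1 at 20: fill all 20 — 220 left.
Line 2 T1 at 18: fill all 100 — 120 left.
Fill Line 2 T2 block (100 at 16) — 20 left.
Line 17 T1 at 13: fill all 20 — 0 left.
Total = 20×20 + 18×100 + 16×100 + 13×20 = 4060.

4060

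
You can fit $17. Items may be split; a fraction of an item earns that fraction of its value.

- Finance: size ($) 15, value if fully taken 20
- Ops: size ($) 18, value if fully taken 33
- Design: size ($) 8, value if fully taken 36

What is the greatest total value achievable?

52.5

Best value per unit of size first: Design 36/8≈4.5, Ops 33/18≈1.83, Finance 20/15≈1.33.
All 8 $ of Design fit (value 36) ; 9 remain.
Fill the last 9 $ with part of Ops: 9/18 of it earns 16.5.
Total value = 52.5.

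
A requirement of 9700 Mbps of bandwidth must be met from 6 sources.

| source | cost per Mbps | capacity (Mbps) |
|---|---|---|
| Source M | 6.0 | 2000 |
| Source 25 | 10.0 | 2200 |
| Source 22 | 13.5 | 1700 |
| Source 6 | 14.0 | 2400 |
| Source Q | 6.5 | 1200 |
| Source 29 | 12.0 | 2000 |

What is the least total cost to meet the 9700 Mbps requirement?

Use sources in increasing cost order.
Source M (6.0): use full 2000 → 7700 Mbps to go.
Take 1200 from Source Q at 6.5 → need 6500 more.
Source 25 at 10.0: take all 2200 Mbps → 4300 still needed.
Source 29 at 12.0: take all 2000 Mbps → 2300 still needed.
Source 22 at 13.5: take all 1700 Mbps → 600 still needed.
Source 6 (14.0): take the remaining 600 → done.
Cost = 2000×6.0 + 1200×6.5 + 2200×10.0 + 2000×12.0 + 1700×13.5 + 600×14.0 = 97150.

97150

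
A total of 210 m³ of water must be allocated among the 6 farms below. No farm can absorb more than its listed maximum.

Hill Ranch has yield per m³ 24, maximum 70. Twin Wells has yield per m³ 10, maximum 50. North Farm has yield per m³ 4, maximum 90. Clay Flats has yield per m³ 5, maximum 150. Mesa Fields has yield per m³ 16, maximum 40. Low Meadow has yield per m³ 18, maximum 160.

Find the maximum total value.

Highest yield per m³ first: Hill Ranch 24 > Low Meadow 18 > Mesa Fields 16 > Twin Wells 10 > Clay Flats 5 > North Farm 4.
Hill Ranch takes 70 to reach its cap of 70 → 140 left.
Low Meadow has room for 160 but only 140 remain, so it gets 140.
Total = 24×70 + 18×140 = 4200.

4200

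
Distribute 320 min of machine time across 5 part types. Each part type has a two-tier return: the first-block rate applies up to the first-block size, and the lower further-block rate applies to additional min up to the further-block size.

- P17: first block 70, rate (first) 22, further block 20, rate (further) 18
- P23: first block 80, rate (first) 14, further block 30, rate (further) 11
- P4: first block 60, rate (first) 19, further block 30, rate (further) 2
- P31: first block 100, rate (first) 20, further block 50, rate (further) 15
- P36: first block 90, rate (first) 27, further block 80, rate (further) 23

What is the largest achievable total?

7410

Order all 10 blocks by rate: P36/tier1 27 > P36/tier2 23 > P17/tier1 22 > P31/tier1 20 > P4/tier1 19 > P17/tier2 18 > P31/tier2 15 > P23/tier1 14 > P23/tier2 11 > P4/tier2 2.
P36 tier1 at 27: fill all 90 ; 230 left.
P36/tier2 (23): +80 ; 150 left.
P17 tier1 at 22: fill all 70 ; 80 left.
P31/tier1: +80 of 100 at 20; pool empty.
Total = 27×90 + 23×80 + 22×70 + 20×80 = 7410.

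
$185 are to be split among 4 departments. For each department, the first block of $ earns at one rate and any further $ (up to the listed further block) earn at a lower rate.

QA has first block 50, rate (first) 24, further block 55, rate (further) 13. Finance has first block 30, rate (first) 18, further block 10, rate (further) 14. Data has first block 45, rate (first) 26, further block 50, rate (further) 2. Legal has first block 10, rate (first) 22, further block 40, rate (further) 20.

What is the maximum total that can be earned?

Treat each block as its own option and order by rate: Data/tier1 26 > QA/tier1 24 > Legal/tier1 22 > Legal/tier2 20 > Finance/tier1 18 > Finance/tier2 14 > QA/tier2 13 > Data/tier2 2.
Data tier1 at 26: fill all 45 ; 140 left.
QA/tier1 (24): +50 ; 90 left.
Legal/tier1 (22): +10 ; 80 left.
Legal tier2 at 20: fill all 40 ; 40 left.
Finance/tier1 (18): +30 ; 10 left.
Fill Finance tier2 block (10 at 14) ; 0 left.
Total = 26×45 + 24×50 + 22×10 + 20×40 + 18×30 + 14×10 = 4070.

4070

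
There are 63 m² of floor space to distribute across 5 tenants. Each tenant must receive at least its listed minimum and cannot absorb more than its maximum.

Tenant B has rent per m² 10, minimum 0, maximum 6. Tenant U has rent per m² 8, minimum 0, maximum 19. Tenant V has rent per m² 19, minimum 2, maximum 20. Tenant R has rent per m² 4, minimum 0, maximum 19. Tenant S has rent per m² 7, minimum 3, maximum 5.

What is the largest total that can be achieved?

679

Meeting every minimum uses 0+0+2+0+3 = 5 m², leaving 58.
Order the tenants by rent per m²: Tenant V 19 > Tenant B 10 > Tenant U 8 > Tenant S 7 > Tenant R 4.
Tenant V takes 18 more to reach its cap of 20 ; 40 left.
Tenant B: +6 to 6 (cap) ; 34 left.
Tenant U takes 19 more to reach its cap of 19 ; 15 left.
Tenant S takes 2 more to reach its cap of 5 ; 13 left.
Tenant R has room for 19 more but only 13 remain, so it gets 13.
Total = 10×6 + 8×19 + 19×20 + 4×13 + 7×5 = 679.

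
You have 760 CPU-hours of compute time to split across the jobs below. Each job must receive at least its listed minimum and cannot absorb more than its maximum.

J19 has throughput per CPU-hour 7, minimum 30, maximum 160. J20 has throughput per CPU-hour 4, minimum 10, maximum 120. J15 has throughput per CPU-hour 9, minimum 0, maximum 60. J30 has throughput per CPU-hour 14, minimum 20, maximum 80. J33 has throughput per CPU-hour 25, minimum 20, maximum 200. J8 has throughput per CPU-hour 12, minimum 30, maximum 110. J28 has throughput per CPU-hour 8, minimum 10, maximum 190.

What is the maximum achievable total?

Meeting every minimum uses 30+10+0+20+20+30+10 = 120 CPU-hours, leaving 640.
Highest throughput per CPU-hour first: J33 25 > J30 14 > J8 12 > J15 9 > J28 8 > J19 7 > J20 4.
J33 takes 180 more to reach its cap of 200 → 460 left.
Give J30 60 more to hit its cap of 80 → 400 left.
Give J8 80 more to hit its cap of 110 → 320 left.
J15 takes 60 more to reach its cap of 60 → 260 left.
Give J28 180 more to hit its cap of 190 → 80 left.
J19: +80 (room for 130) → 110. Pool exhausted.
Total = 7×110 + 4×10 + 9×60 + 14×80 + 25×200 + 12×110 + 8×190 = 10310.

10310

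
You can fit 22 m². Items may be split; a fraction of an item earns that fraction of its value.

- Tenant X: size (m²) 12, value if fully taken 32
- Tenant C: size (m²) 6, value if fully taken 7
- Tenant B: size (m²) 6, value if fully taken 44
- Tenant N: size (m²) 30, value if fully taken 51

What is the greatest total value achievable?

Sort by value density: Tenant B 44/6≈7.33, Tenant X 32/12≈2.67, Tenant N 51/30≈1.7, Tenant C 7/6≈1.17.
Take all of Tenant B (6 m², value 44) → 16 m² left.
Take all of Tenant X (12 m², value 32) → 4 m² left.
Fill the last 4 m² with part of Tenant N: 4/30 of it earns 6.8.
Total value = 82.8.

82.8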